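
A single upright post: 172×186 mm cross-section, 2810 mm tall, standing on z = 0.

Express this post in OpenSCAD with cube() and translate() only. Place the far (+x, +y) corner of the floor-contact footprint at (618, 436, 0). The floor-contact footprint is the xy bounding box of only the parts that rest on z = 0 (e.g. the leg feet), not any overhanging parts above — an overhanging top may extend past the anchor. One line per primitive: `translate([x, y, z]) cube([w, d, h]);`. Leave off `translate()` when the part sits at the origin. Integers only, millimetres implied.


translate([446, 250, 0]) cube([172, 186, 2810]);


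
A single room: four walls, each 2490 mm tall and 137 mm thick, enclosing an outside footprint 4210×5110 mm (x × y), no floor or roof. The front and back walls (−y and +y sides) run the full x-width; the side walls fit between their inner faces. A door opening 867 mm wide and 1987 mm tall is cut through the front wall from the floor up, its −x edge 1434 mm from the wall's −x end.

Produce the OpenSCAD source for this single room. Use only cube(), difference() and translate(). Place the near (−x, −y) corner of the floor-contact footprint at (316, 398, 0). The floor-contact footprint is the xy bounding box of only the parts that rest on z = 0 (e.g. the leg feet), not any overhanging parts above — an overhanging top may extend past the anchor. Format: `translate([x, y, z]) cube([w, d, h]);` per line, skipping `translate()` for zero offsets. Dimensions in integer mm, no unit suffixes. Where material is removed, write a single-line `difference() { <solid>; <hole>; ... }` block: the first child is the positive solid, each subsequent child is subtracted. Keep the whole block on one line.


difference() { translate([316, 398, 0]) cube([4210, 137, 2490]); translate([1750, 398, 0]) cube([867, 137, 1987]); }
translate([316, 5371, 0]) cube([4210, 137, 2490]);
translate([316, 535, 0]) cube([137, 4836, 2490]);
translate([4389, 535, 0]) cube([137, 4836, 2490]);


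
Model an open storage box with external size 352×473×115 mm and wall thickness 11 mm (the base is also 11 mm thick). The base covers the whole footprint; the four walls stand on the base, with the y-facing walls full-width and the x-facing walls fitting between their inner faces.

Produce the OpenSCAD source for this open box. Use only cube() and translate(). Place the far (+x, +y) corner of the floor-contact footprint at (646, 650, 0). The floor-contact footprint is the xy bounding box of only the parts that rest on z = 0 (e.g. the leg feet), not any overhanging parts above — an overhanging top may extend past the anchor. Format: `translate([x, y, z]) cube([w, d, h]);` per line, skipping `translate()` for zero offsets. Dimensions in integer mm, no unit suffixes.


translate([294, 177, 0]) cube([352, 473, 11]);
translate([294, 177, 11]) cube([352, 11, 104]);
translate([294, 639, 11]) cube([352, 11, 104]);
translate([294, 188, 11]) cube([11, 451, 104]);
translate([635, 188, 11]) cube([11, 451, 104]);


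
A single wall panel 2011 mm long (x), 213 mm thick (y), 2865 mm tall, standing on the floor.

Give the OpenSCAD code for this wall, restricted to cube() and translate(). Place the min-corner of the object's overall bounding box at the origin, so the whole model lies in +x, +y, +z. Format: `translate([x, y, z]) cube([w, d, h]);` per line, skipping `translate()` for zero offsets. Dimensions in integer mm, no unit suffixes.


cube([2011, 213, 2865]);


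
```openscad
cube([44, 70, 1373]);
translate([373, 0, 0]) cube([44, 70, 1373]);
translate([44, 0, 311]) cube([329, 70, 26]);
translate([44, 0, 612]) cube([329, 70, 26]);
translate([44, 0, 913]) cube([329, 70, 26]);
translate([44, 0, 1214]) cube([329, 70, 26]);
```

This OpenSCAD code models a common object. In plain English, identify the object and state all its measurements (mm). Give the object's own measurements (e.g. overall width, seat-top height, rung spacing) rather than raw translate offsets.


A straight ladder. Two 44×70 mm vertical rails, 1373 mm tall, stand 417 mm apart (outside-to-outside) with their front faces coplanar on the −y side. 4 rungs, each 70 mm deep and 26 mm tall, span between the inner faces of the rails, front faces flush with the rails. The lowest rung's underside is at z = 311 mm and rungs are spaced 301 mm apart (underside to underside).


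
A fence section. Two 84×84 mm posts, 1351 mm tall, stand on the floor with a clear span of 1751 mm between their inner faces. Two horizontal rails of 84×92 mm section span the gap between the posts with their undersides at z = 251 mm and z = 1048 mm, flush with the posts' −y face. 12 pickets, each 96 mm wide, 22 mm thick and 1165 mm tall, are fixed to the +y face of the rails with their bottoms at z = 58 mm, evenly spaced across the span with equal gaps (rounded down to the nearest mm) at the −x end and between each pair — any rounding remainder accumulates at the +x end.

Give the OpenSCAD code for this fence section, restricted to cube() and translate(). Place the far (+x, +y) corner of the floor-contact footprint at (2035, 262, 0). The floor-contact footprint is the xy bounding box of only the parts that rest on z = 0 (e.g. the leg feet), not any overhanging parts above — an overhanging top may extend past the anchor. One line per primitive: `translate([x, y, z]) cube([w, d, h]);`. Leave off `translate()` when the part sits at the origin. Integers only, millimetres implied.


translate([116, 178, 0]) cube([84, 84, 1351]);
translate([1951, 178, 0]) cube([84, 84, 1351]);
translate([200, 178, 251]) cube([1751, 84, 92]);
translate([200, 178, 1048]) cube([1751, 84, 92]);
translate([246, 262, 58]) cube([96, 22, 1165]);
translate([388, 262, 58]) cube([96, 22, 1165]);
translate([530, 262, 58]) cube([96, 22, 1165]);
translate([672, 262, 58]) cube([96, 22, 1165]);
translate([814, 262, 58]) cube([96, 22, 1165]);
translate([956, 262, 58]) cube([96, 22, 1165]);
translate([1098, 262, 58]) cube([96, 22, 1165]);
translate([1240, 262, 58]) cube([96, 22, 1165]);
translate([1382, 262, 58]) cube([96, 22, 1165]);
translate([1524, 262, 58]) cube([96, 22, 1165]);
translate([1666, 262, 58]) cube([96, 22, 1165]);
translate([1808, 262, 58]) cube([96, 22, 1165]);


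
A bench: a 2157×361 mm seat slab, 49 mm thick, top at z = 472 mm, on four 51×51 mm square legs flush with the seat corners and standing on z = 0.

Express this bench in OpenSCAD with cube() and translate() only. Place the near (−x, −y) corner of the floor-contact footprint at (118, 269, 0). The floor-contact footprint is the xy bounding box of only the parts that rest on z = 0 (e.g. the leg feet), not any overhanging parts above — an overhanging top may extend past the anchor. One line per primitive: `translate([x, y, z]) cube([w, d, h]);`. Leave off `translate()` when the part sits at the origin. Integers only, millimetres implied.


translate([118, 269, 423]) cube([2157, 361, 49]);
translate([118, 269, 0]) cube([51, 51, 423]);
translate([118, 579, 0]) cube([51, 51, 423]);
translate([2224, 269, 0]) cube([51, 51, 423]);
translate([2224, 579, 0]) cube([51, 51, 423]);


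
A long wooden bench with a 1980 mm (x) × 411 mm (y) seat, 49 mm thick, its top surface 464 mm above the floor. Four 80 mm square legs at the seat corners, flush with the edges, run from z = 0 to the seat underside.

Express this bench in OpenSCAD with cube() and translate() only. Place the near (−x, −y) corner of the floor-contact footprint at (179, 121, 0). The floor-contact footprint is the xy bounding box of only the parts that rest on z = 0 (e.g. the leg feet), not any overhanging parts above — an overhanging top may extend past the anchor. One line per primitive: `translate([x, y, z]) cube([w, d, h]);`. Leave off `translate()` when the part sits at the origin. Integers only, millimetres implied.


translate([179, 121, 415]) cube([1980, 411, 49]);
translate([179, 121, 0]) cube([80, 80, 415]);
translate([179, 452, 0]) cube([80, 80, 415]);
translate([2079, 121, 0]) cube([80, 80, 415]);
translate([2079, 452, 0]) cube([80, 80, 415]);


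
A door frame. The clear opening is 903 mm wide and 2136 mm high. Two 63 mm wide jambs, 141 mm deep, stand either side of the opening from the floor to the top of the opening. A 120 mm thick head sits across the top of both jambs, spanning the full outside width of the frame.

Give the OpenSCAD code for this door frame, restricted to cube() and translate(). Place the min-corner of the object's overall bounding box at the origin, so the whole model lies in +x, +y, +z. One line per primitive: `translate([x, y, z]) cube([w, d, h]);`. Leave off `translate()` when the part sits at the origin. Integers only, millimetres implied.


cube([63, 141, 2136]);
translate([966, 0, 0]) cube([63, 141, 2136]);
translate([0, 0, 2136]) cube([1029, 141, 120]);


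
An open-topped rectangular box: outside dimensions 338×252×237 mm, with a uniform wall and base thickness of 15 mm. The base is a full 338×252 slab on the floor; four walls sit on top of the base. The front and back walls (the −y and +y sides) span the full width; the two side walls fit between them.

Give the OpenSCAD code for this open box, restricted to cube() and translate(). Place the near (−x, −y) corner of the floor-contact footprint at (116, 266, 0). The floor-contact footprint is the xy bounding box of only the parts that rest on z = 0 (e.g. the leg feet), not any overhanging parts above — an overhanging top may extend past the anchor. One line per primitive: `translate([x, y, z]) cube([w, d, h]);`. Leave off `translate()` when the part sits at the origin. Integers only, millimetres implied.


translate([116, 266, 0]) cube([338, 252, 15]);
translate([116, 266, 15]) cube([338, 15, 222]);
translate([116, 503, 15]) cube([338, 15, 222]);
translate([116, 281, 15]) cube([15, 222, 222]);
translate([439, 281, 15]) cube([15, 222, 222]);


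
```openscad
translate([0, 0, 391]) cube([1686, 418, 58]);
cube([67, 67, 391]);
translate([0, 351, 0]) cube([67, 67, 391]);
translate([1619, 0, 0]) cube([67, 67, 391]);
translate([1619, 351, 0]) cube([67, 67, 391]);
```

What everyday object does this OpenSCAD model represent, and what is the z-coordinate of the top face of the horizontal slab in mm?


A bench. The seat-top height is 449 mm.

A long slab on four corner posts — a bench. The slab sits at z = 391 with thickness 58, so the top is 391 + 58 = 449 mm.


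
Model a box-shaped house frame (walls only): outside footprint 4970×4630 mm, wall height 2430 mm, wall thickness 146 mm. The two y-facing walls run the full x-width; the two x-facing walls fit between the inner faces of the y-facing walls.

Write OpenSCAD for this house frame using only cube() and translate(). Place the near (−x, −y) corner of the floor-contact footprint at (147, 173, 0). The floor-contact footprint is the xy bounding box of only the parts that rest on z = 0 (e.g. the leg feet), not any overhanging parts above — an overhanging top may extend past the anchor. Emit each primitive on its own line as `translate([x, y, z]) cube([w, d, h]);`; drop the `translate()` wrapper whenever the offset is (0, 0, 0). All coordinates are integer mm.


translate([147, 173, 0]) cube([4970, 146, 2430]);
translate([147, 4657, 0]) cube([4970, 146, 2430]);
translate([147, 319, 0]) cube([146, 4338, 2430]);
translate([4971, 319, 0]) cube([146, 4338, 2430]);


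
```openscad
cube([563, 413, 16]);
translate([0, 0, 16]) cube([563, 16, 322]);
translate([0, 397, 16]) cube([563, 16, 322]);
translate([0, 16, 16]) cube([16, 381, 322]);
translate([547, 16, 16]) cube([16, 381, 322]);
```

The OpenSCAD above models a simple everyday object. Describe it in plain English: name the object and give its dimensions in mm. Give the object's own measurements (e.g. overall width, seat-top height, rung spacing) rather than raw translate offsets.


An open-topped rectangular box: outside dimensions 563×413×338 mm, with a uniform wall and base thickness of 16 mm. The base is a full 563×413 slab on the floor; four walls sit on top of the base. The front and back walls (the −y and +y sides) span the full width; the two side walls fit between them.


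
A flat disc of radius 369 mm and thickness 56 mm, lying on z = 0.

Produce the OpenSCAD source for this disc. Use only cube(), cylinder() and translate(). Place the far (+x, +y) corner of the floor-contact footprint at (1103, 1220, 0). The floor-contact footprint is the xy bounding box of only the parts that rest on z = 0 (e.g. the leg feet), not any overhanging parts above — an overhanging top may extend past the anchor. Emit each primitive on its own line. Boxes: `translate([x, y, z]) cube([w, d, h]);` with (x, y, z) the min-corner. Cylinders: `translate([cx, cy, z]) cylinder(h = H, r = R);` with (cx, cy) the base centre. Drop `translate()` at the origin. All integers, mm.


translate([734, 851, 0]) cylinder(h = 56, r = 369);


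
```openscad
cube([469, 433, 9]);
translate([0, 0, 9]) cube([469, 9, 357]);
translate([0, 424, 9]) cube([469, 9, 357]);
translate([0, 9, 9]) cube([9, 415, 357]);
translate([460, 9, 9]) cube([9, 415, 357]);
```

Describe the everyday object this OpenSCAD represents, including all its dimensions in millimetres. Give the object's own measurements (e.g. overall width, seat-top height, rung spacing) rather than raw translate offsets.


An open-topped rectangular box: outside dimensions 469×433×366 mm, with a uniform wall and base thickness of 9 mm. The base is a full 469×433 slab on the floor; four walls sit on top of the base. The front and back walls (the −y and +y sides) span the full width; the two side walls fit between them.


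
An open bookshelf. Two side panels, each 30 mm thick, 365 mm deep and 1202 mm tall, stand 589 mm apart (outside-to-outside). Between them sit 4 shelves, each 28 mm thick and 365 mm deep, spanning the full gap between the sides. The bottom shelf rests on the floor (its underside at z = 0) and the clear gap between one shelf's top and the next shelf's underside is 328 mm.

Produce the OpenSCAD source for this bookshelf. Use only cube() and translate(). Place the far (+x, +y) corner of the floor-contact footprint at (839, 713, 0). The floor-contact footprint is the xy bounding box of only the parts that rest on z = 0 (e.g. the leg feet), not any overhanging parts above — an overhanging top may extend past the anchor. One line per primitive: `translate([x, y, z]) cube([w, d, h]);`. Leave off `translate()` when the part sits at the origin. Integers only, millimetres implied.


translate([250, 348, 0]) cube([30, 365, 1202]);
translate([809, 348, 0]) cube([30, 365, 1202]);
translate([280, 348, 0]) cube([529, 365, 28]);
translate([280, 348, 356]) cube([529, 365, 28]);
translate([280, 348, 712]) cube([529, 365, 28]);
translate([280, 348, 1068]) cube([529, 365, 28]);


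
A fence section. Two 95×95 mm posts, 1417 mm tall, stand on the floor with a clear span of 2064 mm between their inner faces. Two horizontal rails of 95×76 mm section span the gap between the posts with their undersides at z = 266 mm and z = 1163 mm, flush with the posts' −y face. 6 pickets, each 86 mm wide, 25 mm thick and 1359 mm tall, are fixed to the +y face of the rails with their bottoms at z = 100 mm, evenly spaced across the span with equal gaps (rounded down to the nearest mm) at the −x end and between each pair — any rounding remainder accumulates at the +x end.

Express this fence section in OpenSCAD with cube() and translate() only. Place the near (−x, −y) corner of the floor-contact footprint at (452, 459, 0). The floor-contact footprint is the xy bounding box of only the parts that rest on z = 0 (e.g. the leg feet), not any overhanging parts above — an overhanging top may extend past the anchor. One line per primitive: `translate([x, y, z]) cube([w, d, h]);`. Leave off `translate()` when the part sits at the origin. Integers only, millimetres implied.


translate([452, 459, 0]) cube([95, 95, 1417]);
translate([2611, 459, 0]) cube([95, 95, 1417]);
translate([547, 459, 266]) cube([2064, 95, 76]);
translate([547, 459, 1163]) cube([2064, 95, 76]);
translate([768, 554, 100]) cube([86, 25, 1359]);
translate([1075, 554, 100]) cube([86, 25, 1359]);
translate([1382, 554, 100]) cube([86, 25, 1359]);
translate([1689, 554, 100]) cube([86, 25, 1359]);
translate([1996, 554, 100]) cube([86, 25, 1359]);
translate([2303, 554, 100]) cube([86, 25, 1359]);


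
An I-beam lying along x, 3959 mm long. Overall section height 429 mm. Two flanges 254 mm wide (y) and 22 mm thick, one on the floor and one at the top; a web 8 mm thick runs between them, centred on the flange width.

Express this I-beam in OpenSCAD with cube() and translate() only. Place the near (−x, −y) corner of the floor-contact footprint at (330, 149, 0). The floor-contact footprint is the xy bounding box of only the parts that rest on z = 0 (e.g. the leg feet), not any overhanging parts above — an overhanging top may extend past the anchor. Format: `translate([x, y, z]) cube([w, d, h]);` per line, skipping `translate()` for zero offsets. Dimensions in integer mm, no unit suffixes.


translate([330, 149, 0]) cube([3959, 254, 22]);
translate([330, 272, 22]) cube([3959, 8, 385]);
translate([330, 149, 407]) cube([3959, 254, 22]);


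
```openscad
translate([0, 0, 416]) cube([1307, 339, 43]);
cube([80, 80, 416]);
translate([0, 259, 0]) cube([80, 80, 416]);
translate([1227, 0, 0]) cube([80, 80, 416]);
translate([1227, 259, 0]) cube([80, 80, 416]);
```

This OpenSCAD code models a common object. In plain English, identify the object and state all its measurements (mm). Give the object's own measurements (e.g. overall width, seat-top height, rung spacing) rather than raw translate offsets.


A bench: a 1307×339 mm seat slab, 43 mm thick, top at z = 459 mm, on four 80×80 mm square legs flush with the seat corners and standing on z = 0.


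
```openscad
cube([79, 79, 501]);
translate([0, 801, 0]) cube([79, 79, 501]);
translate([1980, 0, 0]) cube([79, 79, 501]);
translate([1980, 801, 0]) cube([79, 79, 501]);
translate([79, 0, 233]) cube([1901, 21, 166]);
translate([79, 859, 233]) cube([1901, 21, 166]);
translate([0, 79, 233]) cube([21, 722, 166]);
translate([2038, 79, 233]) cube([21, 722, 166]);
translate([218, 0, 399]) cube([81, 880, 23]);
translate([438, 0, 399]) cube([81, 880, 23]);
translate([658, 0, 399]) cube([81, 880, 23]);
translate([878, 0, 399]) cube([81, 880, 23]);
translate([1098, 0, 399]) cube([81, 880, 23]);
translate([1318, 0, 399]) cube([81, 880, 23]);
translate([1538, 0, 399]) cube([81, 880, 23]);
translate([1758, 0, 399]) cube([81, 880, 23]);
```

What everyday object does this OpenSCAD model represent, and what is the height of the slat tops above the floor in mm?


A bed frame. The slat-top height is 422 mm.

Four posts, four rails, and a row of slats — a bed frame. Slats sit on the rails at z = 233 + 166 = 399; with slat thickness 23, the top is 422 mm.


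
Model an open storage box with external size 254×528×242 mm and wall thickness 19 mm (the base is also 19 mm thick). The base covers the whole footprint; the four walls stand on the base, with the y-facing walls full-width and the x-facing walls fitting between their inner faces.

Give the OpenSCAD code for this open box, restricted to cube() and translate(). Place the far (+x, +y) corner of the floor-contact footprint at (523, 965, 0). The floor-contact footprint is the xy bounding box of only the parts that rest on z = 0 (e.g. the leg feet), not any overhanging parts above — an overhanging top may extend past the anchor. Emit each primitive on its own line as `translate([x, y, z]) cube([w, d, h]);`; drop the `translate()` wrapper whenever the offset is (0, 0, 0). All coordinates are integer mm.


translate([269, 437, 0]) cube([254, 528, 19]);
translate([269, 437, 19]) cube([254, 19, 223]);
translate([269, 946, 19]) cube([254, 19, 223]);
translate([269, 456, 19]) cube([19, 490, 223]);
translate([504, 456, 19]) cube([19, 490, 223]);


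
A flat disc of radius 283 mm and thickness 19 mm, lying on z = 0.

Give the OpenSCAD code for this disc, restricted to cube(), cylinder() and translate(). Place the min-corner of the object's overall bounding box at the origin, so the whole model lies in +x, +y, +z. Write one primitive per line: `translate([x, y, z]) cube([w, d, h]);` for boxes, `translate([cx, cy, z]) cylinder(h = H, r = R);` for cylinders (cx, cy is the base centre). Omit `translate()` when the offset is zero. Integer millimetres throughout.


translate([283, 283, 0]) cylinder(h = 19, r = 283);


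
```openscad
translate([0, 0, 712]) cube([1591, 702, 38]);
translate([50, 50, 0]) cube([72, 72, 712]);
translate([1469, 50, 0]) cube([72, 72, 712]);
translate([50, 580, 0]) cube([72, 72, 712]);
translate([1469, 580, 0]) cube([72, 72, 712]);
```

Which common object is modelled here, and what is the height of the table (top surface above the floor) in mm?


A table. The table height is 750 mm.

A 1591×702×38 slab sits at z = 712 on four 72 mm square posts — a table. The top surface is at 712 + 38 = 750 mm.


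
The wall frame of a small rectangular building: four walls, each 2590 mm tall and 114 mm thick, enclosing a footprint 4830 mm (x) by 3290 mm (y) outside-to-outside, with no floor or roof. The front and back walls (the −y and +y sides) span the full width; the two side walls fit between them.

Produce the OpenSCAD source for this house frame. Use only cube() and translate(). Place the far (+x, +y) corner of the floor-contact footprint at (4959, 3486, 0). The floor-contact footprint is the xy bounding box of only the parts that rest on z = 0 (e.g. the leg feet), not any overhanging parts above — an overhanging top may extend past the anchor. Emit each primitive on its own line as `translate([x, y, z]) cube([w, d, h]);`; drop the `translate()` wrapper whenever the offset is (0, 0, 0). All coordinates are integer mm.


translate([129, 196, 0]) cube([4830, 114, 2590]);
translate([129, 3372, 0]) cube([4830, 114, 2590]);
translate([129, 310, 0]) cube([114, 3062, 2590]);
translate([4845, 310, 0]) cube([114, 3062, 2590]);


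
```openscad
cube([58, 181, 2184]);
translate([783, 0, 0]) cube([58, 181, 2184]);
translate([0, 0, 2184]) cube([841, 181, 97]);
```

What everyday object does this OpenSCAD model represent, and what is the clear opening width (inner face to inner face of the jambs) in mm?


A door frame. The clear opening width is 725 mm.

Two 2184 mm tall posts with a header on top — a door frame. The left jamb is 58 mm wide at x = 0; the right jamb starts at x = 783. The clear opening is 783 − 58 = 725 mm.


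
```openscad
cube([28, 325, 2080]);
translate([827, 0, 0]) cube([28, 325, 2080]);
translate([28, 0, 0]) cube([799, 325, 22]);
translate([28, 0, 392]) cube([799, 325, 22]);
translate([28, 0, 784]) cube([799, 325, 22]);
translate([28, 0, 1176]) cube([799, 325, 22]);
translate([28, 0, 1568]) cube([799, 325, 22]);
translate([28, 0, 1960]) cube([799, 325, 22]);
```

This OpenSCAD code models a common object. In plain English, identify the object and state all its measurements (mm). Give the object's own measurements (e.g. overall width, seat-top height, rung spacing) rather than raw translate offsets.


An open bookshelf. Two side panels, each 28 mm thick, 325 mm deep and 2080 mm tall, stand 855 mm apart (outside-to-outside). Between them sit 6 shelves, each 22 mm thick and 325 mm deep, spanning the full gap between the sides. The bottom shelf rests on the floor (its underside at z = 0) and the clear gap between one shelf's top and the next shelf's underside is 370 mm.


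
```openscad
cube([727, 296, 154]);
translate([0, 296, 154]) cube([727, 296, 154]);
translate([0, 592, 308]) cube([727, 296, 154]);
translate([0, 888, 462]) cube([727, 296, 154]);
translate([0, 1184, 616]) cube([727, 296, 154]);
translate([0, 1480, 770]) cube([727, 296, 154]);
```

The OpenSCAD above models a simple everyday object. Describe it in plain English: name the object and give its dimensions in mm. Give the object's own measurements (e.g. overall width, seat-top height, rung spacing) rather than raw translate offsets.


A straight staircase of 6 solid steps. Each step is 727 mm wide (x), 296 mm deep (y, the going) and 154 mm tall (the rise). The first step rests on the floor; each subsequent step sits one going further in +y and one rise higher in +z, directly behind and above the previous step with no overlap.


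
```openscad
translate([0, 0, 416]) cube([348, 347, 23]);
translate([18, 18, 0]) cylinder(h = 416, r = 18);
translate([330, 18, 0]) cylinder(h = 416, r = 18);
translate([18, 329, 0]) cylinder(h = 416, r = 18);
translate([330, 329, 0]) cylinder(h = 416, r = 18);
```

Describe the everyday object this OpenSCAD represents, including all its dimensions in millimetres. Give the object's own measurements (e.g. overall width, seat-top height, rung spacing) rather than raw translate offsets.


A simple wooden stool: a rectangular seat 348 mm (x) by 347 mm (y), 23 mm thick, top face at z = 439 mm, on four round legs, each 36 mm in diameter. The legs rest on z = 0, each leg's axis is inset half a diameter from the nearest pair of seat edges (so the leg's bounding box is flush with the corner).


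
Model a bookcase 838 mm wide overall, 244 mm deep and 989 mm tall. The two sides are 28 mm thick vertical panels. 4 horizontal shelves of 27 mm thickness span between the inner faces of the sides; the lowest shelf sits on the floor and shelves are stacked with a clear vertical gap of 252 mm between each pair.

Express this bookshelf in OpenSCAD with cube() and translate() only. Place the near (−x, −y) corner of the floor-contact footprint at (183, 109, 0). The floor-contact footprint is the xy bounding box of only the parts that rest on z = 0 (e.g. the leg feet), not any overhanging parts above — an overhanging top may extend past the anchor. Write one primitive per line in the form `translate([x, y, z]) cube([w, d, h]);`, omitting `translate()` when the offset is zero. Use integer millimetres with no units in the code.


translate([183, 109, 0]) cube([28, 244, 989]);
translate([993, 109, 0]) cube([28, 244, 989]);
translate([211, 109, 0]) cube([782, 244, 27]);
translate([211, 109, 279]) cube([782, 244, 27]);
translate([211, 109, 558]) cube([782, 244, 27]);
translate([211, 109, 837]) cube([782, 244, 27]);


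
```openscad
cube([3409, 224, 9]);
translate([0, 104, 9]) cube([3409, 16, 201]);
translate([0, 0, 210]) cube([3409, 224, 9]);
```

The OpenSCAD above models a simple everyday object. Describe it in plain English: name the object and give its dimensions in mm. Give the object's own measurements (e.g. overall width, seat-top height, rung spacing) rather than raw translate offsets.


An I-beam lying along x, 3409 mm long. Overall section height 219 mm. Two flanges 224 mm wide (y) and 9 mm thick, one on the floor and one at the top; a web 16 mm thick runs between them, centred on the flange width.


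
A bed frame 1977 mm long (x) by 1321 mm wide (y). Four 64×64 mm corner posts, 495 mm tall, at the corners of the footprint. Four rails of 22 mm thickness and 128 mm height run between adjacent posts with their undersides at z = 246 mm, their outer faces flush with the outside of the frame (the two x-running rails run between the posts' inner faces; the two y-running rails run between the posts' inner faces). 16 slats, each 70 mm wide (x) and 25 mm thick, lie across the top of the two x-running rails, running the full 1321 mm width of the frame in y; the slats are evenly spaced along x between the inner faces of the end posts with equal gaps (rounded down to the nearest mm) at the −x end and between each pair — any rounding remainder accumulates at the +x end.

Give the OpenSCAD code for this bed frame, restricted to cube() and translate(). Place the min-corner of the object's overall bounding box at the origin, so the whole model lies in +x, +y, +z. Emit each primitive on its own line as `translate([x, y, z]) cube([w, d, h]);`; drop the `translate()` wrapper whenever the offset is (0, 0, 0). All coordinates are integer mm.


// slat z = rail_z + rail_h = 246 + 128 = 374
// slat gap = ⌊(1849 − 16·70) / 17⌋ = 42
cube([64, 64, 495]);
translate([0, 1257, 0]) cube([64, 64, 495]);
translate([1913, 0, 0]) cube([64, 64, 495]);
translate([1913, 1257, 0]) cube([64, 64, 495]);
translate([64, 0, 246]) cube([1849, 22, 128]);
translate([64, 1299, 246]) cube([1849, 22, 128]);
translate([0, 64, 246]) cube([22, 1193, 128]);
translate([1955, 64, 246]) cube([22, 1193, 128]);
translate([106, 0, 374]) cube([70, 1321, 25]);
translate([218, 0, 374]) cube([70, 1321, 25]);
translate([330, 0, 374]) cube([70, 1321, 25]);
translate([442, 0, 374]) cube([70, 1321, 25]);
translate([554, 0, 374]) cube([70, 1321, 25]);
translate([666, 0, 374]) cube([70, 1321, 25]);
translate([778, 0, 374]) cube([70, 1321, 25]);
translate([890, 0, 374]) cube([70, 1321, 25]);
translate([1002, 0, 374]) cube([70, 1321, 25]);
translate([1114, 0, 374]) cube([70, 1321, 25]);
translate([1226, 0, 374]) cube([70, 1321, 25]);
translate([1338, 0, 374]) cube([70, 1321, 25]);
translate([1450, 0, 374]) cube([70, 1321, 25]);
translate([1562, 0, 374]) cube([70, 1321, 25]);
translate([1674, 0, 374]) cube([70, 1321, 25]);
translate([1786, 0, 374]) cube([70, 1321, 25]);


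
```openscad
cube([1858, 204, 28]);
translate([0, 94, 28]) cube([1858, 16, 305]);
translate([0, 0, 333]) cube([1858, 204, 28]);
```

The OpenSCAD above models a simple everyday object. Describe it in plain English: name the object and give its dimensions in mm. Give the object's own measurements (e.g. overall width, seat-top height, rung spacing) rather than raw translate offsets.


An I-beam lying along x, 1858 mm long. Overall section height 361 mm. Two flanges 204 mm wide (y) and 28 mm thick, one on the floor and one at the top; a web 16 mm thick runs between them, centred on the flange width.


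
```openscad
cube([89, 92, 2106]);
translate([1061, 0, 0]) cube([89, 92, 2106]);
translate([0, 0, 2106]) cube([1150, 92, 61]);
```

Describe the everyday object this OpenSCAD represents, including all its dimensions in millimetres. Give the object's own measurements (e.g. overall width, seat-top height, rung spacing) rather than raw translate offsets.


A door frame. The clear opening is 972 mm wide and 2106 mm high. Two 89 mm wide jambs, 92 mm deep, stand either side of the opening from the floor to the top of the opening. A 61 mm thick head sits across the top of both jambs, spanning the full outside width of the frame.


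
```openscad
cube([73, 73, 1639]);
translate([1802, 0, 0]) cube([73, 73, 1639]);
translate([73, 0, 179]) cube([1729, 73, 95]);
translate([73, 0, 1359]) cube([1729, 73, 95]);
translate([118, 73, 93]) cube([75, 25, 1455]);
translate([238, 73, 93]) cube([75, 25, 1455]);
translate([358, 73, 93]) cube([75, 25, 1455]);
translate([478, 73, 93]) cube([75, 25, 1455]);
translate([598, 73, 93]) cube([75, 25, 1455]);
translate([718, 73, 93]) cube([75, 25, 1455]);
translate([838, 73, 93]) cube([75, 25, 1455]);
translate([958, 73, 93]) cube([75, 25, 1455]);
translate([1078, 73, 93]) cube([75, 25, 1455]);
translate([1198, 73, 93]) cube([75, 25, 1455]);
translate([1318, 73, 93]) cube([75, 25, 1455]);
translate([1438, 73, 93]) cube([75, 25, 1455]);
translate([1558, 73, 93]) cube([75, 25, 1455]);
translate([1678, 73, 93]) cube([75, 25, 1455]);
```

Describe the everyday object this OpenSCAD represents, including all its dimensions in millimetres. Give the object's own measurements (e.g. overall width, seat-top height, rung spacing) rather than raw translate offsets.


A fence section. Two 73×73 mm posts, 1639 mm tall, stand on the floor with a clear span of 1729 mm between their inner faces. Two horizontal rails of 73×95 mm section span the gap between the posts with their undersides at z = 179 mm and z = 1359 mm, flush with the posts' −y face. 14 pickets, each 75 mm wide, 25 mm thick and 1455 mm tall, are fixed to the +y face of the rails with their bottoms at z = 93 mm, spaced across the span with a 45 mm gap after the −x post and between neighbouring pickets, with 49 mm left before the +x post.


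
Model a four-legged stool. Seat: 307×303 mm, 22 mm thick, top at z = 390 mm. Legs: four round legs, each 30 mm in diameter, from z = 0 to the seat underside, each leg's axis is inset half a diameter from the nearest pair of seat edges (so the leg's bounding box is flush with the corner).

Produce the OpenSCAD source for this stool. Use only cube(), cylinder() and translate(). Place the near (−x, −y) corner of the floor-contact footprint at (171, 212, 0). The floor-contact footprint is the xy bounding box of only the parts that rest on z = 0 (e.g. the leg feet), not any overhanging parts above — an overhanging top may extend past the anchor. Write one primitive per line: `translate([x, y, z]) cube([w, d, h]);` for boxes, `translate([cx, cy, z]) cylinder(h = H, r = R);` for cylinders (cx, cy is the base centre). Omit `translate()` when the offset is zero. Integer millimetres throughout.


// leg_h = 390 - 22 = 368
translate([171, 212, 368]) cube([307, 303, 22]);
translate([186, 227, 0]) cylinder(h = 368, r = 15);
translate([463, 227, 0]) cylinder(h = 368, r = 15);
translate([186, 500, 0]) cylinder(h = 368, r = 15);
translate([463, 500, 0]) cylinder(h = 368, r = 15);


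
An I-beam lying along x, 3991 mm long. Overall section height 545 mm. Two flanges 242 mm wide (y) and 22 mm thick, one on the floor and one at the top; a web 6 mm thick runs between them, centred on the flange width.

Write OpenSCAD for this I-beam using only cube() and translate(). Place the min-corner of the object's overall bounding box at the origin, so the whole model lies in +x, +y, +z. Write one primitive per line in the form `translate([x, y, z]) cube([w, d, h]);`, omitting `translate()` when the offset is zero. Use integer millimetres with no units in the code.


cube([3991, 242, 22]);
translate([0, 118, 22]) cube([3991, 6, 501]);
translate([0, 0, 523]) cube([3991, 242, 22]);


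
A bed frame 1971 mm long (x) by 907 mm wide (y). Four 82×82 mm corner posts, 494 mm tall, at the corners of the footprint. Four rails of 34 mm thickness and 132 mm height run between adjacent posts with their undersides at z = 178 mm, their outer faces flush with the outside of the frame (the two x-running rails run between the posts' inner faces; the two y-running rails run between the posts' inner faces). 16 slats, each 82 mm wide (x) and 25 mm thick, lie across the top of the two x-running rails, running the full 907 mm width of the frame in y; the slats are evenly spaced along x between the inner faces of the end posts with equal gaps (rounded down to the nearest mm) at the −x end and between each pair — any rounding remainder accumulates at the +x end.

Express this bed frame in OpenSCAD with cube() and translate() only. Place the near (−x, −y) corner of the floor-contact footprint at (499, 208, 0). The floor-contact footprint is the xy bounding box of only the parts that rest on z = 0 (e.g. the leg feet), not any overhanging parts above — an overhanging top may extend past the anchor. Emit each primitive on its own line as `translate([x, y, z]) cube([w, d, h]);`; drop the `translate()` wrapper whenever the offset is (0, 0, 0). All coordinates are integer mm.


translate([499, 208, 0]) cube([82, 82, 494]);
translate([499, 1033, 0]) cube([82, 82, 494]);
translate([2388, 208, 0]) cube([82, 82, 494]);
translate([2388, 1033, 0]) cube([82, 82, 494]);
translate([581, 208, 178]) cube([1807, 34, 132]);
translate([581, 1081, 178]) cube([1807, 34, 132]);
translate([499, 290, 178]) cube([34, 743, 132]);
translate([2436, 290, 178]) cube([34, 743, 132]);
translate([610, 208, 310]) cube([82, 907, 25]);
translate([721, 208, 310]) cube([82, 907, 25]);
translate([832, 208, 310]) cube([82, 907, 25]);
translate([943, 208, 310]) cube([82, 907, 25]);
translate([1054, 208, 310]) cube([82, 907, 25]);
translate([1165, 208, 310]) cube([82, 907, 25]);
translate([1276, 208, 310]) cube([82, 907, 25]);
translate([1387, 208, 310]) cube([82, 907, 25]);
translate([1498, 208, 310]) cube([82, 907, 25]);
translate([1609, 208, 310]) cube([82, 907, 25]);
translate([1720, 208, 310]) cube([82, 907, 25]);
translate([1831, 208, 310]) cube([82, 907, 25]);
translate([1942, 208, 310]) cube([82, 907, 25]);
translate([2053, 208, 310]) cube([82, 907, 25]);
translate([2164, 208, 310]) cube([82, 907, 25]);
translate([2275, 208, 310]) cube([82, 907, 25]);


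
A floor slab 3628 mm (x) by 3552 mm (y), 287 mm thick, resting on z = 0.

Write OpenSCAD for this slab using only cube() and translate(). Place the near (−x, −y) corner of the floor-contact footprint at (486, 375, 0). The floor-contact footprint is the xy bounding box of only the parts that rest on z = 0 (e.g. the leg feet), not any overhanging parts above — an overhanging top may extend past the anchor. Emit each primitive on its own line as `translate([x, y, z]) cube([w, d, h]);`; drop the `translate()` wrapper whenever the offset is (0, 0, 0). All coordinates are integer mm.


translate([486, 375, 0]) cube([3628, 3552, 287]);


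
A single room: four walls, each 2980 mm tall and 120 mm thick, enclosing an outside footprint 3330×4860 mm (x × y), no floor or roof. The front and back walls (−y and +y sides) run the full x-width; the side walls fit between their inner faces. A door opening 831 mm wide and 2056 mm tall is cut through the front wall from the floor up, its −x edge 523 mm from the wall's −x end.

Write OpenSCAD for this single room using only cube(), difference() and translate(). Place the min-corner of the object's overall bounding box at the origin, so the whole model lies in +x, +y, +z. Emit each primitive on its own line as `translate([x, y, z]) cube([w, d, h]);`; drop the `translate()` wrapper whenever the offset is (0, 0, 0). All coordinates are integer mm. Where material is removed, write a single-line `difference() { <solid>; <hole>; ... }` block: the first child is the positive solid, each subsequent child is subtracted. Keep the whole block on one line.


difference() { cube([3330, 120, 2980]); translate([523, 0, 0]) cube([831, 120, 2056]); }
translate([0, 4740, 0]) cube([3330, 120, 2980]);
translate([0, 120, 0]) cube([120, 4620, 2980]);
translate([3210, 120, 0]) cube([120, 4620, 2980]);


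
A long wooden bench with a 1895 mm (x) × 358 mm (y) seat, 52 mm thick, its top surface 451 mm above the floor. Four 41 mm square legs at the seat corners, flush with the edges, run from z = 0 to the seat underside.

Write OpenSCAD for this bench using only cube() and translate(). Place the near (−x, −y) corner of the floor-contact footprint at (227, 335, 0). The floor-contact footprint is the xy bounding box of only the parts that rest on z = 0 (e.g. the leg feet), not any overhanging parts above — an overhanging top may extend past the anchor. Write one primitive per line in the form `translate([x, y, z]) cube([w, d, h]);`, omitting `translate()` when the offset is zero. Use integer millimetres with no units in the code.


translate([227, 335, 399]) cube([1895, 358, 52]);
translate([227, 335, 0]) cube([41, 41, 399]);
translate([227, 652, 0]) cube([41, 41, 399]);
translate([2081, 335, 0]) cube([41, 41, 399]);
translate([2081, 652, 0]) cube([41, 41, 399]);


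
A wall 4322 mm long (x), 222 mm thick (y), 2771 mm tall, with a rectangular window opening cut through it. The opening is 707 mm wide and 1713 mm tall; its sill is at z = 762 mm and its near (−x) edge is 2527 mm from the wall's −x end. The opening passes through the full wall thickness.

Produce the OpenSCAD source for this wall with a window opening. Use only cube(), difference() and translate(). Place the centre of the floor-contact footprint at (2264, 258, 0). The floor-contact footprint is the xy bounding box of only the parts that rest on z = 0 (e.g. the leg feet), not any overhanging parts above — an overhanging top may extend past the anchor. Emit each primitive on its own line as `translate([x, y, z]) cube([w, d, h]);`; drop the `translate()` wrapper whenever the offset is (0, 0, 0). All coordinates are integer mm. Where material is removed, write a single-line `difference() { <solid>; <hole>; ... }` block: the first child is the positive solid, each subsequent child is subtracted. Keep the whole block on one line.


difference() { translate([103, 147, 0]) cube([4322, 222, 2771]); translate([2630, 147, 762]) cube([707, 222, 1713]); }
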